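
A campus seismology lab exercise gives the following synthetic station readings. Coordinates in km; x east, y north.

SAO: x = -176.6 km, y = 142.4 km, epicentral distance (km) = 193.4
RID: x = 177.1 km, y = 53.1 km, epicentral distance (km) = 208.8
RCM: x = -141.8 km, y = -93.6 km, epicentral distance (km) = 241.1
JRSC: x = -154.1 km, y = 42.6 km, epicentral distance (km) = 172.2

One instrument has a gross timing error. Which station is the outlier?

RID

Solve using three stations at a time. Using SAO, RCM, JRSC (subtract circle equations pairwise → linear system) gives (x, y) ≈ (10.8, 93.4).
Distances from that point to each station vs reported:
  SAO: calculated 193.7 vs reported 193.4 → residual 0.3 km
  RID: calculated 171.2 vs reported 208.8 → residual 37.6 km
  RCM: calculated 241.3 vs reported 241.1 → residual 0.2 km
  JRSC: calculated 172.5 vs reported 172.2 → residual 0.3 km
SAO, RCM, JRSC are mutually consistent (residuals ≈ 0); RID is off by 37.6 km.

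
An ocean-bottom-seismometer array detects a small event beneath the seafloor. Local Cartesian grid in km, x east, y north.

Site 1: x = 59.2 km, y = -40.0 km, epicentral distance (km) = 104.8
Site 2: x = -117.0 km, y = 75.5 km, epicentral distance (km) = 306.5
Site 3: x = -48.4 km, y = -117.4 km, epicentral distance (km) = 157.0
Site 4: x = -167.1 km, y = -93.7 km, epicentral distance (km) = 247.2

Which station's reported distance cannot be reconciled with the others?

Solve using three stations at a time. Using Site 1, Site 2, Site 3 (subtract circle equations pairwise → linear system) gives (x, y) ≈ (107.8, -132.8).
Distances from that point to each station vs reported:
  Site 1: calculated 104.8 vs reported 104.8 → residual 0.0 km
  Site 2: calculated 306.5 vs reported 306.5 → residual 0.0 km
  Site 3: calculated 157.0 vs reported 157.0 → residual 0.0 km
  Site 4: calculated 277.7 vs reported 247.2 → residual 30.5 km
Site 1, Site 2, Site 3 are mutually consistent (residuals ≈ 0); Site 4 is off by 30.5 km.

Site 4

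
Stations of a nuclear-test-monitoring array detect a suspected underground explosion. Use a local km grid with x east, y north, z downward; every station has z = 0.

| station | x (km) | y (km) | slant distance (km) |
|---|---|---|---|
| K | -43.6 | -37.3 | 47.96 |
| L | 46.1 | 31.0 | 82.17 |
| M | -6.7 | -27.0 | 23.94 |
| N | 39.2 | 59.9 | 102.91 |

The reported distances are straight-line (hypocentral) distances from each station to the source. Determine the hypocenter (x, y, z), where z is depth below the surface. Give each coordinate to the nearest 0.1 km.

Each station gives a sphere (x−x_i)² + (y−y_i)² + z² = d_i² (stations at z=0).
Subtracting the K sphere from L and M: z² cancels, leaving linear equations in x and y:
179.4 x + 136.6 y = -4657.79
73.8 x + 20.6 y = -791.32
Solving: x ≈ -1.902, y ≈ -31.600 km (keep extra digits for the depth step; rounded: -1.9, -31.6).
Then from the K sphere: z² = 47.96² − (x + 43.6)² − (y + 37.3)² with x = -1.902, y = -31.600, so z ≈ 22.999 ≈ 23.0 km.

x ≈ -1.9 km, y ≈ -31.6 km, depth ≈ 23.0 km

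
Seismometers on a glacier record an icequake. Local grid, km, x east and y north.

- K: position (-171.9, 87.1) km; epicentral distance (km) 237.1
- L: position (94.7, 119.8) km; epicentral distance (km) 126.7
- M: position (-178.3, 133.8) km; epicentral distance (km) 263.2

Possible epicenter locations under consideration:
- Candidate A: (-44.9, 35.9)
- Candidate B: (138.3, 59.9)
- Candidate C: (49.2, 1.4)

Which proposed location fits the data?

For each candidate, compare |candidate − station| to the reported distance:
Candidate A: residuals K 100.2, L 36.2, M 97.7 → max 100.2 km
Candidate B: residuals K 74.3, L 52.6, M 61.9 → max 74.3 km
Candidate C: residuals K 0.0, L 0.1, M 0.0 → max 0.1 km
Only Candidate C has all residuals ≈ 0.

Candidate C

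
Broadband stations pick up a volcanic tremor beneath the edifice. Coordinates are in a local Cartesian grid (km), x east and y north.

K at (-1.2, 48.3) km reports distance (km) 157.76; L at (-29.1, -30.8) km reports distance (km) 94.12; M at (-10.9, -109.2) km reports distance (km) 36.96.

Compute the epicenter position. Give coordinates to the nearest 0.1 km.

Circle about each station: (x + 1.2)² + (y − 48.3)² = 157.76²; (x + 29.1)² + (y + 30.8)² = 94.12²; (x + 10.9)² + (y + 109.2)² = 36.96².
Subtracting the K equation from the L and M equations removes the quadratic terms:
-55.8 x − 158.2 y = 15490.76
-19.4 x − 315.0 y = 33231.30
Solving the 2×2 system: x ≈ 26.0, y ≈ -107.1 km.

x ≈ 26.0 km, y ≈ -107.1 km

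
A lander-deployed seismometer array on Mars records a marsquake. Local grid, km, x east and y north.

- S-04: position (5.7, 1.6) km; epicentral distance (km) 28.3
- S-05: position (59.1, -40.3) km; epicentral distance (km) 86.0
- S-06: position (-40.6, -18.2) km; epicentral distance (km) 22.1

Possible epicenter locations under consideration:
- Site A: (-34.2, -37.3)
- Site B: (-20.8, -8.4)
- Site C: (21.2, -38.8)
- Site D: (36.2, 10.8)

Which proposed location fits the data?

For each candidate, compare |candidate − station| to the reported distance:
Site A: residuals S-04 27.4, S-05 7.3, S-06 2.0 → max 27.4 km
Site B: residuals S-04 0.0, S-05 0.0, S-06 0.0 → max 0.0 km
Site C: residuals S-04 15.0, S-05 48.1, S-06 43.0 → max 48.1 km
Site D: residuals S-04 3.6, S-05 30.0, S-06 60.0 → max 60.0 km
Only Site B has all residuals ≈ 0.

Site B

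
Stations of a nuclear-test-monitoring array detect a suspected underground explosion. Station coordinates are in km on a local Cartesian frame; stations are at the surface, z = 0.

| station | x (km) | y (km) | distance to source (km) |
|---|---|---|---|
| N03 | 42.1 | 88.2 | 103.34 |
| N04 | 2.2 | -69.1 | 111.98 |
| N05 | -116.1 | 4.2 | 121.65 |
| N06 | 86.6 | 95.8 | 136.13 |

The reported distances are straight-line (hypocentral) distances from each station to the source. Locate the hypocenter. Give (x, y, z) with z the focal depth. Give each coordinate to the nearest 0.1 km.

Each station gives a sphere (x−x_i)² + (y−y_i)² + z² = d_i² (stations at z=0).
Subtracting the N03 sphere from N04 and N05: z² cancels, leaving linear equations in x and y:
-79.8 x − 314.6 y = -6632.36
-316.4 x − 168.0 y = -174.37
Solving: x ≈ -12.299, y ≈ 24.202 km (keep extra digits for the depth step; rounded: -12.3, 24.2).
Then from the N03 sphere: z² = 103.34² − (x − 42.1)² − (y − 88.2)² with x = -12.299, y = 24.202, so z ≈ 60.201 ≈ 60.2 km.
Check against N06 (with the unrounded solution): distance 136.13 ≈ 136.13 km. ✓

x ≈ -12.3 km, y ≈ 24.2 km, depth ≈ 60.2 km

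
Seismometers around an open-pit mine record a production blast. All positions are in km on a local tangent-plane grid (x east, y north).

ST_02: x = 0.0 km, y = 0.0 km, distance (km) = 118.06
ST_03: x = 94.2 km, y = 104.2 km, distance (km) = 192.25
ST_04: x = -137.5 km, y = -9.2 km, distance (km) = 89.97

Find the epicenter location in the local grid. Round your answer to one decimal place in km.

Circle about each station: x² + y² = 118.06²; (x − 94.2)² + (y − 104.2)² = 192.25²; (x + 137.5)² + (y + 9.2)² = 89.97².
Subtracting the ST_02 equation from the ST_03 and ST_04 equations removes the quadratic terms:
188.4 x + 208.4 y = -3290.62
-275.0 x − 18.4 y = 24834.45
Solving the 2×2 system: x ≈ -95.0, y ≈ 70.1 km.

x ≈ -95.0 km, y ≈ 70.1 km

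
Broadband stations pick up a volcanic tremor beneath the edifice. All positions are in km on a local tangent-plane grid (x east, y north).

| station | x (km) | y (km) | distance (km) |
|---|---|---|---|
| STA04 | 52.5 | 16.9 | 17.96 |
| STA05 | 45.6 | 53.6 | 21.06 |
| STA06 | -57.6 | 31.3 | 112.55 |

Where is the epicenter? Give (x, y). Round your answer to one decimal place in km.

Circle about each station: (x − 52.5)² + (y − 16.9)² = 17.96²; (x − 45.6)² + (y − 53.6)² = 21.06²; (x + 57.6)² + (y − 31.3)² = 112.55².
Subtracting pairs of circle equations eliminates x²+y² and gives linear equations (the radical axes):
-13.8 x + 73.4 y = 1789.50
-220.2 x + 28.8 y = -11089.35
Solving the 2×2 system: x ≈ 54.9, y ≈ 34.7 km.

54.9 km east, 34.7 km north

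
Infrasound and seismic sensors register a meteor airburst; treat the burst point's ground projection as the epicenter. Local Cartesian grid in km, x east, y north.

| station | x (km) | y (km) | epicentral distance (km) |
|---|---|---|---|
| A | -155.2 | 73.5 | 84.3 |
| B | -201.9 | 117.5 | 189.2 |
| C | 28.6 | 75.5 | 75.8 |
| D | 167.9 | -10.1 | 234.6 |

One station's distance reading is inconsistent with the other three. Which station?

Solve using three stations at a time. Using B, C, D (subtract circle equations pairwise → linear system) gives (x, y) ≈ (-13.9, 138.2).
Distances from that point to each station vs reported:
  A: calculated 155.4 vs reported 84.3 → residual 71.1 km
  B: calculated 189.2 vs reported 189.2 → residual 0.0 km
  C: calculated 75.7 vs reported 75.8 → residual 0.1 km
  D: calculated 234.6 vs reported 234.6 → residual 0.0 km
B, C, D are mutually consistent (residuals ≈ 0); A is off by 71.1 km.

A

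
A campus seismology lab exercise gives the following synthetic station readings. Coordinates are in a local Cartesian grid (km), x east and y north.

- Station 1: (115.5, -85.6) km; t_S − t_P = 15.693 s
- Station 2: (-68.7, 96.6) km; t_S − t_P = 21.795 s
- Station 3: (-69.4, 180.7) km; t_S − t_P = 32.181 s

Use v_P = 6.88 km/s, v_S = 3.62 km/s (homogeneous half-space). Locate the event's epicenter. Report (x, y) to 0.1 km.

Distance from S−P lag: d = Δt · v_P v_S / (v_P − v_S) = Δt · (6.88·3.62)/(6.88−3.62) ≈ 7.6398·Δt.
So d_Station 1 = 119.89, d_Station 2 = 166.51, d_Station 3 = 245.85 km.
Circle about each station: (x − 115.5)² + (y + 85.6)² = 119.89²; (x + 68.7)² + (y − 96.6)² = 166.51²; (x + 69.4)² + (y − 180.7)² = 245.85².
Subtracting the Station 1 equation from the Station 2 and Station 3 equations removes the quadratic terms:
-368.4 x + 364.4 y = -19968.33
-369.8 x + 532.6 y = -29267.37
Solving the 2×2 system: x ≈ -0.5, y ≈ -55.3 km.

x ≈ -0.5 km, y ≈ -55.3 km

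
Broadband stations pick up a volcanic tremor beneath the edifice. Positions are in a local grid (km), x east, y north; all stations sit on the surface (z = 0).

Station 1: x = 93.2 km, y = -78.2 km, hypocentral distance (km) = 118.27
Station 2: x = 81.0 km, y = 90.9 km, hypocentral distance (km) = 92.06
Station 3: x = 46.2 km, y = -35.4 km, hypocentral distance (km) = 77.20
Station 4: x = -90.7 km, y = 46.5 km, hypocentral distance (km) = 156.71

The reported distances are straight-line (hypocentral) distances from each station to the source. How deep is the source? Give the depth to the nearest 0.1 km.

Each station gives a sphere (x−x_i)² + (y−y_i)² + z² = d_i² (stations at z=0).
Subtracting the Station 1 sphere from Station 2 and Station 3: z² cancels, leaving linear equations in x and y:
-24.4 x + 338.2 y = 5535.08
-94.0 x + 85.6 y = -3385.93
Solving: x ≈ 54.505, y ≈ 20.299 km (keep extra digits for the depth step; rounded: 54.5, 20.3).
Then from the Station 1 sphere: z² = 118.27² − (x − 93.2)² − (y + 78.2)² with x = 54.505, y = 20.299, so z ≈ 52.806 ≈ 52.8 km.

depth ≈ 52.8 km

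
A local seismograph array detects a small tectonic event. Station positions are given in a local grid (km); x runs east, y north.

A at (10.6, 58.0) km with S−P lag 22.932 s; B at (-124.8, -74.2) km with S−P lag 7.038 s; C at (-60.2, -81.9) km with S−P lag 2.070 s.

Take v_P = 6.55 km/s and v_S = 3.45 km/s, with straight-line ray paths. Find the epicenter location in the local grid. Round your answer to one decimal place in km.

-74.8 km east, -85.7 km north

Distance from S−P lag: d = Δt · v_P v_S / (v_P − v_S) = Δt · (6.55·3.45)/(6.55−3.45) ≈ 7.2895·Δt.
So d_A = 167.16, d_B = 51.30, d_C = 15.09 km.
Circle about each station: (x − 10.6)² + (y − 58.0)² = 167.16²; (x + 124.8)² + (y + 74.2)² = 51.30²; (x + 60.2)² + (y + 81.9)² = 15.09².
Subtracting the A equation from the B and C equations removes the quadratic terms:
-270.8 x − 264.4 y = 42915.10
-141.6 x − 279.8 y = 34570.05
Solving the 2×2 system: x ≈ -74.8, y ≈ -85.7 km.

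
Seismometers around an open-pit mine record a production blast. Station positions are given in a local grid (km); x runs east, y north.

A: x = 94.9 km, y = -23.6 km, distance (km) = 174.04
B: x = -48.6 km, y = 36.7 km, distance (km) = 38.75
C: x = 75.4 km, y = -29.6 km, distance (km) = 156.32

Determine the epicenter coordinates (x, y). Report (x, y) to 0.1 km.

Circle about each station: (x − 94.9)² + (y + 23.6)² = 174.04²; (x + 48.6)² + (y − 36.7)² = 38.75²; (x − 75.4)² + (y + 29.6)² = 156.32².
Subtracting pairs of circle equations eliminates x²+y² and gives linear equations (the radical axes):
-287.0 x + 120.6 y = 22934.24
-39.0 x − 12.0 y = 2852.33
Solving the 2×2 system: x ≈ -76.0, y ≈ 9.3 km.

-76.0 km east, 9.3 km north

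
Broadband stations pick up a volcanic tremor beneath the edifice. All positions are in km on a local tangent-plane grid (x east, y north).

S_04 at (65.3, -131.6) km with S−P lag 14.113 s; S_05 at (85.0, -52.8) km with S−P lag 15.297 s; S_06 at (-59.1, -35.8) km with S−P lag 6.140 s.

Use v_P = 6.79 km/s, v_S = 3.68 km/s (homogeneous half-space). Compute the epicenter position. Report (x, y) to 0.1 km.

Distance from S−P lag: d = Δt · v_P v_S / (v_P − v_S) = Δt · (6.79·3.68)/(6.79−3.68) ≈ 8.0345·Δt.
So d_S_04 = 113.39, d_S_05 = 122.90, d_S_06 = 49.33 km.
Circle about each station: (x − 65.3)² + (y + 131.6)² = 113.39²; (x − 85.0)² + (y + 52.8)² = 122.90²; (x + 59.1)² + (y + 35.8)² = 49.33².
Subtracting the S_04 equation from the S_05 and S_06 equations removes the quadratic terms:
39.4 x + 157.6 y = -13816.93
-248.8 x + 191.6 y = -6384.36
Solving the 2×2 system: x ≈ -35.1, y ≈ -78.9 km.

-35.1 km east, -78.9 km north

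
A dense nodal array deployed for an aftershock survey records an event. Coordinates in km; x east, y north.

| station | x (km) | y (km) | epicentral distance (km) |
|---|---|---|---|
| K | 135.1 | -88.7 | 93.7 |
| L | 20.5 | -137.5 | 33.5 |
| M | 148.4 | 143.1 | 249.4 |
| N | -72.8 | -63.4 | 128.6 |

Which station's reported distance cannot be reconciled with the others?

Solve using three stations at a time. Using K, L, N (subtract circle equations pairwise → linear system) gives (x, y) ≈ (45.1, -114.8).
Distances from that point to each station vs reported:
  K: calculated 93.7 vs reported 93.7 → residual 0.0 km
  L: calculated 33.5 vs reported 33.5 → residual 0.0 km
  M: calculated 277.8 vs reported 249.4 → residual 28.4 km
  N: calculated 128.6 vs reported 128.6 → residual 0.0 km
K, L, N are mutually consistent (residuals ≈ 0); M is off by 28.4 km.

M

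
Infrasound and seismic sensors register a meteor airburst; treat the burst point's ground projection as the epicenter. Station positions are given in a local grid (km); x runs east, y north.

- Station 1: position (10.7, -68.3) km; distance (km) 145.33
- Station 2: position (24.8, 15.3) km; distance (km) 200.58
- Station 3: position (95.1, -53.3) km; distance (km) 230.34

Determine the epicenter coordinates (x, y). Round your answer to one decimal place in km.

Circle about each station: (x − 10.7)² + (y + 68.3)² = 145.33²; (x − 24.8)² + (y − 15.3)² = 200.58²; (x − 95.1)² + (y + 53.3)² = 230.34².
Subtracting pairs of circle equations eliminates x²+y² and gives linear equations (the radical axes):
28.2 x + 167.2 y = -23041.78
168.8 x + 30.0 y = -24830.19
Solving the 2×2 system: x ≈ -126.4, y ≈ -116.5 km.
Check against Station 1 (with the unrounded x, y): √((x − 10.7)²+(y + 68.3)²) = 145.32 ≈ 145.33 km. ✓

-126.4 km east, -116.5 km north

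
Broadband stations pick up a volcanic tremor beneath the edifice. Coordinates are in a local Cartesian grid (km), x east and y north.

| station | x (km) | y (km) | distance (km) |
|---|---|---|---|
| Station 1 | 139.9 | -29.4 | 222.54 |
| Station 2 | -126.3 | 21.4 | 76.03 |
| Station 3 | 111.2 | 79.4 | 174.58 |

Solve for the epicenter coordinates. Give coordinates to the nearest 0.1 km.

Circle about each station: (x − 139.9)² + (y + 29.4)² = 222.54²; (x + 126.3)² + (y − 21.4)² = 76.03²; (x − 111.2)² + (y − 79.4)² = 174.58².
Subtracting pairs of circle equations eliminates x²+y² and gives linear equations (the radical axes):
-532.4 x + 101.6 y = 39716.77
-57.4 x + 217.6 y = 17279.31
Solving the 2×2 system: x ≈ -62.6, y ≈ 62.9 km.

(-62.6, 62.9)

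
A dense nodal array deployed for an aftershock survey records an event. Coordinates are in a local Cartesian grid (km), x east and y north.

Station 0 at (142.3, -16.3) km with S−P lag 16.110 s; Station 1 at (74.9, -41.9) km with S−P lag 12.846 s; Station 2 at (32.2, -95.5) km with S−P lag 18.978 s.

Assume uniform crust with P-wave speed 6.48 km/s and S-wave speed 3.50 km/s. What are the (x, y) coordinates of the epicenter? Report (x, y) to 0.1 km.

Distance from S−P lag: d = Δt · v_P v_S / (v_P − v_S) = Δt · (6.48·3.50)/(6.48−3.50) ≈ 7.6107·Δt.
So d_Station 0 = 122.61, d_Station 1 = 97.77, d_Station 2 = 144.44 km.
Circle about each station: (x − 142.3)² + (y + 16.3)² = 122.61²; (x − 74.9)² + (y + 41.9)² = 97.77²; (x − 32.2)² + (y + 95.5)² = 144.44².
Subtracting pairs of circle equations eliminates x²+y² and gives linear equations (the radical axes):
-134.8 x − 51.2 y = -7675.12
-220.2 x − 158.4 y = -16187.59
Solving the 2×2 system: x ≈ 38.4, y ≈ 48.8 km.

x ≈ 38.4 km, y ≈ 48.8 km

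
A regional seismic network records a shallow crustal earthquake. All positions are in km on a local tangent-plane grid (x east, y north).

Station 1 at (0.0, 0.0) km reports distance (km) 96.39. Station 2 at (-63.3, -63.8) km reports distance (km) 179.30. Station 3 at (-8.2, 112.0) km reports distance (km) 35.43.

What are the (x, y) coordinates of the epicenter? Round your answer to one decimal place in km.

Circle about each station: x² + y² = 96.39²; (x + 63.3)² + (y + 63.8)² = 179.30²; (x + 8.2)² + (y − 112.0)² = 35.43².
Subtracting the Station 1 equation from the Station 2 and Station 3 equations removes the quadratic terms:
-126.6 x − 127.6 y = -14780.13
-16.4 x + 224.0 y = 20646.99
Solving the 2×2 system: x ≈ 22.2, y ≈ 93.8 km.

(22.2, 93.8)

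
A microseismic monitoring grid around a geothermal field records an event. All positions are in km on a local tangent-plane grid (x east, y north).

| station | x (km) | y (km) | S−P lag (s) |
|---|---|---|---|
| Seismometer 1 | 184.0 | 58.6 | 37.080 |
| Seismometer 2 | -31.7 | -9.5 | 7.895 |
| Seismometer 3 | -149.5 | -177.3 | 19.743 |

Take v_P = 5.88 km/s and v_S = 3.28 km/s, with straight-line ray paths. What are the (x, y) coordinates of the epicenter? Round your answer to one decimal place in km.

(-65.4, -57.4)

Distance from S−P lag: d = Δt · v_P v_S / (v_P − v_S) = Δt · (5.88·3.28)/(5.88−3.28) ≈ 7.4178·Δt.
So d_Seismometer 1 = 275.05, d_Seismometer 2 = 58.56, d_Seismometer 3 = 146.45 km.
Circle about each station: (x − 184.0)² + (y − 58.6)² = 275.05²; (x + 31.7)² + (y + 9.5)² = 58.56²; (x + 149.5)² + (y + 177.3)² = 146.45².
Subtracting the Seismometer 1 equation from the Seismometer 2 and Seismometer 3 equations removes the quadratic terms:
-431.4 x − 136.2 y = 36028.41
-667.0 x − 471.8 y = 70700.48
Solving the 2×2 system: x ≈ -65.4, y ≈ -57.4 km.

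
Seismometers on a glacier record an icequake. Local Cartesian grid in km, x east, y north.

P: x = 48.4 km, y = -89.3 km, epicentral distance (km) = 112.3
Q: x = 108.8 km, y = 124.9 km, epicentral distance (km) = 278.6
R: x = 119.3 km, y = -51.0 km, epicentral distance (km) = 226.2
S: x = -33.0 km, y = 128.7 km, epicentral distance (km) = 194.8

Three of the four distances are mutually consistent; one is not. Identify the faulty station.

Solve using three stations at a time. Using Q, R, S (subtract circle equations pairwise → linear system) gives (x, y) ≈ (-106.8, -51.4).
Distances from that point to each station vs reported:
  P: calculated 159.7 vs reported 112.3 → residual 47.4 km
  Q: calculated 278.5 vs reported 278.6 → residual 0.1 km
  R: calculated 226.1 vs reported 226.2 → residual 0.1 km
  S: calculated 194.6 vs reported 194.8 → residual 0.2 km
Q, R, S are mutually consistent (residuals ≈ 0); P is off by 47.4 km.

P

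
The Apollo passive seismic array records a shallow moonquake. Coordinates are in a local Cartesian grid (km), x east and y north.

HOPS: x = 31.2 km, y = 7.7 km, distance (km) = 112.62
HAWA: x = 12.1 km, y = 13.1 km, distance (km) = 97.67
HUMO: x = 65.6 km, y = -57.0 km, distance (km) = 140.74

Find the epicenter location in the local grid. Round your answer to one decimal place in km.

-73.3 km east, -34.3 km north

Circle about each station: (x − 31.2)² + (y − 7.7)² = 112.62²; (x − 12.1)² + (y − 13.1)² = 97.67²; (x − 65.6)² + (y + 57.0)² = 140.74².
Subtracting the HOPS equation from the HAWA and HUMO equations removes the quadratic terms:
-38.2 x + 10.8 y = 2429.13
68.8 x − 129.4 y = -604.85
Solving the 2×2 system: x ≈ -73.3, y ≈ -34.3 km.
Check against HOPS (with the unrounded x, y): √((x − 31.2)²+(y − 7.7)²) = 112.61 ≈ 112.62 km. ✓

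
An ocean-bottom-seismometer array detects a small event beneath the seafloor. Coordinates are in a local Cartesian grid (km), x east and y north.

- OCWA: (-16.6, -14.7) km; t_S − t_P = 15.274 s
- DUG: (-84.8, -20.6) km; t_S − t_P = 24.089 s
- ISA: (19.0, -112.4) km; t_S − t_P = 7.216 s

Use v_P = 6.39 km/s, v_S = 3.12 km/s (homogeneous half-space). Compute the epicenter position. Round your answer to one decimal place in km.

x ≈ 49.3 km, y ≈ -80.5 km

Distance from S−P lag: d = Δt · v_P v_S / (v_P − v_S) = Δt · (6.39·3.12)/(6.39−3.12) ≈ 6.0969·Δt.
So d_OCWA = 93.12, d_DUG = 146.87, d_ISA = 44.00 km.
Circle about each station: (x + 16.6)² + (y + 14.7)² = 93.12²; (x + 84.8)² + (y + 20.6)² = 146.87²; (x − 19.0)² + (y + 112.4)² = 44.00².
Subtracting the OCWA equation from the DUG and ISA equations removes the quadratic terms:
-136.4 x − 11.8 y = -5775.71
71.2 x − 195.4 y = 19238.44
Solving the 2×2 system: x ≈ 49.3, y ≈ -80.5 km.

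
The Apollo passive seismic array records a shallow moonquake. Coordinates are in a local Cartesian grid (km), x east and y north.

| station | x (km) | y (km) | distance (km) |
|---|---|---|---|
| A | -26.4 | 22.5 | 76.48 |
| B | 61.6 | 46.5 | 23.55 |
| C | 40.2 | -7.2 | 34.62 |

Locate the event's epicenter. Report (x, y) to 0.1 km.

Circle about each station: (x + 26.4)² + (y − 22.5)² = 76.48²; (x − 61.6)² + (y − 46.5)² = 23.55²; (x − 40.2)² + (y + 7.2)² = 34.62².
Subtracting pairs of circle equations eliminates x²+y² and gives linear equations (the radical axes):
176.0 x + 48.0 y = 10048.19
133.2 x − 59.4 y = 5115.32
Solving the 2×2 system: x ≈ 50.0, y ≈ 26.0 km.
Check against A (with the unrounded x, y): √((x + 26.4)²+(y − 22.5)²) = 76.48 ≈ 76.48 km. ✓

50.0 km east, 26.0 km north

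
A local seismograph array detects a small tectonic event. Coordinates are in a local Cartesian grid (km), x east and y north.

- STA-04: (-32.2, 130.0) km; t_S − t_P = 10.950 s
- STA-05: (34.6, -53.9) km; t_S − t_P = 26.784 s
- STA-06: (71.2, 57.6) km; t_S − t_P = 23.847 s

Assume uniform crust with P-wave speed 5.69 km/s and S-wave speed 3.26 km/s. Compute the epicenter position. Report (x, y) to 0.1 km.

Distance from S−P lag: d = Δt · v_P v_S / (v_P − v_S) = Δt · (5.69·3.26)/(5.69−3.26) ≈ 7.6335·Δt.
So d_STA-04 = 83.59, d_STA-05 = 204.46, d_STA-06 = 182.04 km.
Circle about each station: (x + 32.2)² + (y − 130.0)² = 83.59²; (x − 34.6)² + (y + 53.9)² = 204.46²; (x − 71.2)² + (y − 57.6)² = 182.04².
Subtracting the STA-04 equation from the STA-05 and STA-06 equations removes the quadratic terms:
133.6 x − 367.8 y = -48651.07
206.8 x − 144.8 y = -35700.91
Solving the 2×2 system: x ≈ -107.3, y ≈ 93.3 km.

-107.3 km east, 93.3 km north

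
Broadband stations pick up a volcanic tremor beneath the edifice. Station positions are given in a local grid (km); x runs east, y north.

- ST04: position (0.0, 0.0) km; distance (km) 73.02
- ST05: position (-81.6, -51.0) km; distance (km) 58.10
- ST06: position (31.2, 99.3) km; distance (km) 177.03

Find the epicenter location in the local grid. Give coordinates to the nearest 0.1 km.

Circle about each station: x² + y² = 73.02²; (x + 81.6)² + (y + 51.0)² = 58.10²; (x − 31.2)² + (y − 99.3)² = 177.03².
Subtracting pairs of circle equations eliminates x²+y² and gives linear equations (the radical axes):
-163.2 x − 102.0 y = 11215.87
62.4 x + 198.6 y = -15173.77
Solving the 2×2 system: x ≈ -26.1, y ≈ -68.2 km.

(-26.1, -68.2)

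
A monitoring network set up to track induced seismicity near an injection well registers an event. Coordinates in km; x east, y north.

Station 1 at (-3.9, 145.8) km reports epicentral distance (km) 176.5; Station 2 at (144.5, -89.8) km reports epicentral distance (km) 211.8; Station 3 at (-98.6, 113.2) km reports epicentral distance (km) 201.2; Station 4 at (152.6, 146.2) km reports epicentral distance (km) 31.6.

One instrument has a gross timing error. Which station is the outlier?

Station 3

Solve using three stations at a time. Using Station 1, Station 2, Station 4 (subtract circle equations pairwise → linear system) gives (x, y) ≈ (170.8, 120.4).
Distances from that point to each station vs reported:
  Station 1: calculated 176.5 vs reported 176.5 → residual 0.0 km
  Station 2: calculated 211.8 vs reported 211.8 → residual 0.0 km
  Station 3: calculated 269.4 vs reported 201.2 → residual 68.2 km
  Station 4: calculated 31.6 vs reported 31.6 → residual 0.0 km
Station 1, Station 2, Station 4 are mutually consistent (residuals ≈ 0); Station 3 is off by 68.2 km.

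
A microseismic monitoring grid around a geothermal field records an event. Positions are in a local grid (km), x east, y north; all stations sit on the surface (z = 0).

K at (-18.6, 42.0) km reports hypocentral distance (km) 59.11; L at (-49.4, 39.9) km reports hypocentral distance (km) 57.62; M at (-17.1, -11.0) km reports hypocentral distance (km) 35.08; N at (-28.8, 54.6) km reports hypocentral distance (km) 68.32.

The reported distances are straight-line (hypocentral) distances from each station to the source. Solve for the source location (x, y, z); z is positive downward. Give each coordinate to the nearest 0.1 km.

Each station gives a sphere (x−x_i)² + (y−y_i)² + z² = d_i² (stations at z=0).
Subtracting the K sphere from L and M: z² cancels, leaving linear equations in x and y:
-61.6 x − 4.2 y = 2096.34
3.0 x − 106.0 y = 566.84
Solving: x ≈ -33.602, y ≈ -6.299 km (keep extra digits for the depth step; rounded: -33.6, -6.3).
Then from the K sphere: z² = 59.11² − (x + 18.6)² − (y − 42.0)² with x = -33.602, y = -6.299, so z ≈ 30.596 ≈ 30.6 km.
Check against N (with the unrounded solution): distance 68.32 ≈ 68.32 km. ✓

(-33.6, -6.3, 30.6)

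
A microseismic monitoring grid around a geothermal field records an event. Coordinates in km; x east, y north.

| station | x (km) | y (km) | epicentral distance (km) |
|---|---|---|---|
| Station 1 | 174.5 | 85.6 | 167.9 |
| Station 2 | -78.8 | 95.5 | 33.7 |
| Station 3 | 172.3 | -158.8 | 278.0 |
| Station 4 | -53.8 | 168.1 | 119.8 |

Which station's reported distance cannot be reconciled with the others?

Solve using three stations at a time. Using Station 1, Station 3, Station 4 (subtract circle equations pairwise → linear system) gives (x, y) ≈ (7.8, 65.3).
Distances from that point to each station vs reported:
  Station 1: calculated 167.9 vs reported 167.9 → residual 0.0 km
  Station 2: calculated 91.7 vs reported 33.7 → residual 58.0 km
  Station 3: calculated 278.0 vs reported 278.0 → residual 0.0 km
  Station 4: calculated 119.8 vs reported 119.8 → residual 0.0 km
Station 1, Station 3, Station 4 are mutually consistent (residuals ≈ 0); Station 2 is off by 58.0 km.

Station 2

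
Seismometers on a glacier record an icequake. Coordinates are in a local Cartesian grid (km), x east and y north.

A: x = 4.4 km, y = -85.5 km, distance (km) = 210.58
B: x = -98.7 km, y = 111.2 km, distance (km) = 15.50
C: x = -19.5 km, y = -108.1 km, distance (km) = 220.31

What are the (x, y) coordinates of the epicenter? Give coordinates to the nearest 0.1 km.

x ≈ -102.2 km, y ≈ 96.1 km

Circle about each station: (x − 4.4)² + (y + 85.5)² = 210.58²; (x + 98.7)² + (y − 111.2)² = 15.50²; (x + 19.5)² + (y + 108.1)² = 220.31².
Subtracting the A equation from the B and C equations removes the quadratic terms:
-206.2 x + 393.4 y = 58881.21
-47.8 x − 45.2 y = 543.69
Solving the 2×2 system: x ≈ -102.2, y ≈ 96.1 km.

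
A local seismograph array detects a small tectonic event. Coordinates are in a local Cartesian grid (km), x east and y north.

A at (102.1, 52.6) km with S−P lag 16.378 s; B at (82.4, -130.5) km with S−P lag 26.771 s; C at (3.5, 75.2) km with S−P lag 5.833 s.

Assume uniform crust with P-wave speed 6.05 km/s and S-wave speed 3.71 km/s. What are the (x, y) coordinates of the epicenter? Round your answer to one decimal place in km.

Distance from S−P lag: d = Δt · v_P v_S / (v_P − v_S) = Δt · (6.05·3.71)/(6.05−3.71) ≈ 9.5921·Δt.
So d_A = 157.10, d_B = 256.79, d_C = 55.95 km.
Circle about each station: (x − 102.1)² + (y − 52.6)² = 157.10²; (x − 82.4)² + (y + 130.5)² = 256.79²; (x − 3.5)² + (y − 75.2)² = 55.95².
Subtracting pairs of circle equations eliminates x²+y² and gives linear equations (the radical axes):
-39.4 x − 366.2 y = -30631.85
-197.2 x + 45.2 y = 14026.13
Solving the 2×2 system: x ≈ -50.7, y ≈ 89.1 km.

x ≈ -50.7 km, y ≈ 89.1 km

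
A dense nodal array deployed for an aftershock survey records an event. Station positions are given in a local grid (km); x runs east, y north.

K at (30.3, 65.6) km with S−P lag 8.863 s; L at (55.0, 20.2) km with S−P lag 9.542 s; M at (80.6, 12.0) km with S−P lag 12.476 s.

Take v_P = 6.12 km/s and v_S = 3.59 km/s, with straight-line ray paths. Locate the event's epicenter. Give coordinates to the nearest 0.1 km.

Distance from S−P lag: d = Δt · v_P v_S / (v_P − v_S) = Δt · (6.12·3.59)/(6.12−3.59) ≈ 8.6841·Δt.
So d_K = 76.97, d_L = 82.86, d_M = 108.34 km.
Circle about each station: (x − 30.3)² + (y − 65.6)² = 76.97²; (x − 55.0)² + (y − 20.2)² = 82.86²; (x − 80.6)² + (y − 12.0)² = 108.34².
Subtracting pairs of circle equations eliminates x²+y² and gives linear equations (the radical axes):
49.4 x − 90.8 y = -2729.81
100.6 x − 107.2 y = -4394.26
Solving the 2×2 system: x ≈ -27.7, y ≈ 15.0 km.
Check against K (with the unrounded x, y): √((x − 30.3)²+(y − 65.6)²) = 76.98 ≈ 76.97 km. ✓

x ≈ -27.7 km, y ≈ 15.0 km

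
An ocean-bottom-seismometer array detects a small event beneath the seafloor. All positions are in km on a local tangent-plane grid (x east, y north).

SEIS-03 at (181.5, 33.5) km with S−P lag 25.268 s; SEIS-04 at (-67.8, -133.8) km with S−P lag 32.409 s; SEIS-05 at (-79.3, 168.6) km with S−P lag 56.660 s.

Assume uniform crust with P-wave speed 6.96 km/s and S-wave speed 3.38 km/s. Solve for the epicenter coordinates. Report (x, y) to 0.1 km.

Distance from S−P lag: d = Δt · v_P v_S / (v_P − v_S) = Δt · (6.96·3.38)/(6.96−3.38) ≈ 6.5712·Δt.
So d_SEIS-03 = 166.04, d_SEIS-04 = 212.97, d_SEIS-05 = 372.32 km.
Circle about each station: (x − 181.5)² + (y − 33.5)² = 166.04²; (x + 67.8)² + (y + 133.8)² = 212.97²; (x + 79.3)² + (y − 168.6)² = 372.32².
Subtracting the SEIS-03 equation from the SEIS-04 and SEIS-05 equations removes the quadratic terms:
-498.6 x − 334.6 y = -29352.16
-521.6 x + 270.2 y = -110402.95
Solving the 2×2 system: x ≈ 145.1, y ≈ -128.5 km.
Check against SEIS-03 (with the unrounded x, y): √((x − 181.5)²+(y − 33.5)²) = 166.03 ≈ 166.04 km. ✓

(145.1, -128.5)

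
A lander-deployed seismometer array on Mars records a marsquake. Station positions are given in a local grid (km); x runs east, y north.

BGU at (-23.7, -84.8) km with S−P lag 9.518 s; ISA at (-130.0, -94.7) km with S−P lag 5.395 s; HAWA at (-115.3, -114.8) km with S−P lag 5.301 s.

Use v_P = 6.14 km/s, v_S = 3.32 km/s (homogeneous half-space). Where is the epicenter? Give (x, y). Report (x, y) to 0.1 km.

-92.5 km east, -84.0 km north

Distance from S−P lag: d = Δt · v_P v_S / (v_P − v_S) = Δt · (6.14·3.32)/(6.14−3.32) ≈ 7.2287·Δt.
So d_BGU = 68.80, d_ISA = 39.00, d_HAWA = 38.32 km.
Circle about each station: (x + 23.7)² + (y + 84.8)² = 68.80²; (x + 130.0)² + (y + 94.7)² = 39.00²; (x + 115.3)² + (y + 114.8)² = 38.32².
Subtracting pairs of circle equations eliminates x²+y² and gives linear equations (the radical axes):
-212.6 x − 19.8 y = 21327.80
-183.2 x − 60.0 y = 21985.42
Solving the 2×2 system: x ≈ -92.5, y ≈ -84.0 km.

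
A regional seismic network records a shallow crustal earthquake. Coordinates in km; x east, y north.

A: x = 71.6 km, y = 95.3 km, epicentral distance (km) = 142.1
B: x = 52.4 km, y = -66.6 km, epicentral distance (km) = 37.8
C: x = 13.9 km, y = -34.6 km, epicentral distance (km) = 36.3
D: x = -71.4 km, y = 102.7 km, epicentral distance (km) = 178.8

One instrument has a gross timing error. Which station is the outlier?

Solve using three stations at a time. Using B, C, D (subtract circle equations pairwise → linear system) gives (x, y) ≈ (49.9, -28.7).
Distances from that point to each station vs reported:
  A: calculated 125.9 vs reported 142.1 → residual 16.2 km
  B: calculated 38.0 vs reported 37.8 → residual 0.2 km
  C: calculated 36.5 vs reported 36.3 → residual 0.2 km
  D: calculated 178.8 vs reported 178.8 → residual 0.0 km
B, C, D are mutually consistent (residuals ≈ 0); A is off by 16.2 km.

A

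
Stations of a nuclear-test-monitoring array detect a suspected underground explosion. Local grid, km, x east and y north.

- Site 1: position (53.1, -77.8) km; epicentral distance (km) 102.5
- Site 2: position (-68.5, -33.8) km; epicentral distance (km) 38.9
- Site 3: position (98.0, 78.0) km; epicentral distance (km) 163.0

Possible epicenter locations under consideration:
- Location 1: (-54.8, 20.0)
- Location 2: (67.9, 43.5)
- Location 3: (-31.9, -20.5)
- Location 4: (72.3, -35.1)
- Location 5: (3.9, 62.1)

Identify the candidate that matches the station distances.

Location 3

For each candidate, compare |candidate − station| to the reported distance:
Location 1: residuals Site 1 43.1, Site 2 16.6, Site 3 0.4 → max 43.1 km
Location 2: residuals Site 1 19.7, Site 2 117.9, Site 3 117.2 → max 117.9 km
Location 3: residuals Site 1 0.0, Site 2 0.0, Site 3 0.0 → max 0.0 km
Location 4: residuals Site 1 55.7, Site 2 101.9, Site 3 47.0 → max 101.9 km
Location 5: residuals Site 1 45.8, Site 2 81.3, Site 3 67.6 → max 81.3 km
Only Location 3 has all residuals ≈ 0.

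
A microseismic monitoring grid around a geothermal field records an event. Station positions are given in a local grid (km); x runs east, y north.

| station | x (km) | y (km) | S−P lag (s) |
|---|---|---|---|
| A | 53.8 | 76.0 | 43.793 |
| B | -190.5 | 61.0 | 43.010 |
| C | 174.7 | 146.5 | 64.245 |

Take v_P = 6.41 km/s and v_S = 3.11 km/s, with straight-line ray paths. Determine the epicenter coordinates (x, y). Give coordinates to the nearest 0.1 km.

Distance from S−P lag: d = Δt · v_P v_S / (v_P − v_S) = Δt · (6.41·3.11)/(6.41−3.11) ≈ 6.0409·Δt.
So d_A = 264.55, d_B = 259.82, d_C = 388.10 km.
Circle about each station: (x − 53.8)² + (y − 76.0)² = 264.55²; (x + 190.5)² + (y − 61.0)² = 259.82²; (x − 174.7)² + (y − 146.5)² = 388.10².
Subtracting the A equation from the B and C equations removes the quadratic terms:
-488.6 x − 30.0 y = 33821.08
241.8 x + 141.0 y = -37323.01
Solving the 2×2 system: x ≈ -59.2, y ≈ -163.2 km.
Check against A (with the unrounded x, y): √((x − 53.8)²+(y − 76.0)²) = 264.53 ≈ 264.55 km. ✓

x ≈ -59.2 km, y ≈ -163.2 km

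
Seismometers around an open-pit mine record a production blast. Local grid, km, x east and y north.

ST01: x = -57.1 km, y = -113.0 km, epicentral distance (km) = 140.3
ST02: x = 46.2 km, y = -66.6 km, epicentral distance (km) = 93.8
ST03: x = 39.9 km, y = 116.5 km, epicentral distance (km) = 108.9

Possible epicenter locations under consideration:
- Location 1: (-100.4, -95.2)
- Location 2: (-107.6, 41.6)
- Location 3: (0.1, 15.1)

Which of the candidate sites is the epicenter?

Location 3

For each candidate, compare |candidate − station| to the reported distance:
Location 1: residuals ST01 93.5, ST02 55.6, ST03 145.1 → max 145.1 km
Location 2: residuals ST01 22.3, ST02 94.2, ST03 56.5 → max 94.2 km
Location 3: residuals ST01 0.0, ST02 0.0, ST03 0.0 → max 0.0 km
Only Location 3 has all residuals ≈ 0.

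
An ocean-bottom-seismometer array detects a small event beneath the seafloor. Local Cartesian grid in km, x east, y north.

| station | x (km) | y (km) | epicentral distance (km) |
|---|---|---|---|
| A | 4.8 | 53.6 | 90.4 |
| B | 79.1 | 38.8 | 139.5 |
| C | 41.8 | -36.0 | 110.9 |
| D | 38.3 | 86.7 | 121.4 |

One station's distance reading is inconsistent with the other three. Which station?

Solve using three stations at a time. Using B, C, D (subtract circle equations pairwise → linear system) gives (x, y) ≈ (-58.0, 12.6).
Distances from that point to each station vs reported:
  A: calculated 75.0 vs reported 90.4 → residual 15.4 km
  B: calculated 139.6 vs reported 139.5 → residual 0.1 km
  C: calculated 111.0 vs reported 110.9 → residual 0.1 km
  D: calculated 121.5 vs reported 121.4 → residual 0.1 km
B, C, D are mutually consistent (residuals ≈ 0); A is off by 15.4 km.

A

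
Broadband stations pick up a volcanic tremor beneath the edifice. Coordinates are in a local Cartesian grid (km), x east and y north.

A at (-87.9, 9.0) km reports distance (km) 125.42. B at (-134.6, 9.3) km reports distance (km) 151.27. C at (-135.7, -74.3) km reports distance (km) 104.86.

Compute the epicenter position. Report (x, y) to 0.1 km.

(-35.4, -104.9)

Circle about each station: (x + 87.9)² + (y − 9.0)² = 125.42²; (x + 134.6)² + (y − 9.3)² = 151.27²; (x + 135.7)² + (y + 74.3)² = 104.86².
Subtracting pairs of circle equations eliminates x²+y² and gives linear equations (the radical axes):
-93.4 x + 0.6 y = 3243.80
-95.6 x − 166.6 y = 20862.13
Solving the 2×2 system: x ≈ -35.4, y ≈ -104.9 km.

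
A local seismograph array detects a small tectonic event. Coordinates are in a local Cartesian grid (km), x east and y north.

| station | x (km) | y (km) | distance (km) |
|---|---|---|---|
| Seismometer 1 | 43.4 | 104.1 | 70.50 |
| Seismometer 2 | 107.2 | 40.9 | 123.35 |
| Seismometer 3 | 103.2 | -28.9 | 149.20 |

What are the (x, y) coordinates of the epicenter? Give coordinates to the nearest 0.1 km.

-14.1 km east, 63.3 km north

Circle about each station: (x − 43.4)² + (y − 104.1)² = 70.50²; (x − 107.2)² + (y − 40.9)² = 123.35²; (x − 103.2)² + (y + 28.9)² = 149.20².
Subtracting pairs of circle equations eliminates x²+y² and gives linear equations (the radical axes):
127.6 x − 126.4 y = -9800.69
119.6 x − 266.0 y = -18525.31
Solving the 2×2 system: x ≈ -14.1, y ≈ 63.3 km.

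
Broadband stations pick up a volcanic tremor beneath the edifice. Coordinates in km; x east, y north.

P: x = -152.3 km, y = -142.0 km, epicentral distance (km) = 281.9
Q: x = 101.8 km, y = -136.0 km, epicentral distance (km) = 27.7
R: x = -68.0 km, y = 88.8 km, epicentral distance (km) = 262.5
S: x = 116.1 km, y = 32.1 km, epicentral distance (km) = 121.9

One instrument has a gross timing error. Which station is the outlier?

Q

Solve using three stations at a time. Using P, R, S (subtract circle equations pairwise → linear system) gives (x, y) ≈ (124.7, -89.5).
Distances from that point to each station vs reported:
  P: calculated 281.9 vs reported 281.9 → residual 0.0 km
  Q: calculated 51.8 vs reported 27.7 → residual 24.1 km
  R: calculated 262.5 vs reported 262.5 → residual 0.0 km
  S: calculated 121.9 vs reported 121.9 → residual 0.0 km
P, R, S are mutually consistent (residuals ≈ 0); Q is off by 24.1 km.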